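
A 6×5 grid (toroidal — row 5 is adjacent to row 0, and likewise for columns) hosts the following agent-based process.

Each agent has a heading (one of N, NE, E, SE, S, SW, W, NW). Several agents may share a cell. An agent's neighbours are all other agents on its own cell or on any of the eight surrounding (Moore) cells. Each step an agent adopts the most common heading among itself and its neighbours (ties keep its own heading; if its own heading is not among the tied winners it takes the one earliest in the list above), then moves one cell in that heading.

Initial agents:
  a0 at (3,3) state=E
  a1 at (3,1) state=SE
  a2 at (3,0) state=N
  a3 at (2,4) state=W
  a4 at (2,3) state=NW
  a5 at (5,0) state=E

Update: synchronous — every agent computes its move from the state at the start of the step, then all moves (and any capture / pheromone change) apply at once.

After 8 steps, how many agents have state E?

t=1: a0@(3,4):E a1@(4,2):SE a2@(2,0):N a3@(2,3):W a4@(1,2):NW a5@(5,1):E
t=2: a0@(3,0):E a1@(5,3):SE a2@(1,0):N a3@(2,2):W a4@(0,1):NW a5@(5,2):E
t=3: a0@(3,1):E a1@(0,4):SE a2@(0,0):N a3@(2,1):W a4@(5,0):NW a5@(5,3):E
t=4: a0@(3,2):E a1@(1,0):SE a2@(5,0):N a3@(2,0):W a4@(4,4):NW a5@(5,4):E
t=5: a0@(3,3):E a1@(2,1):SE a2@(4,0):N a3@(2,4):W a4@(3,3):NW a5@(5,0):E
t=6: a0@(3,4):E a1@(3,2):SE a2@(3,0):N a3@(2,3):W a4@(2,2):NW a5@(5,1):E
t=7: a0@(3,0):E a1@(4,3):SE a2@(2,0):N a3@(2,2):W a4@(1,1):NW a5@(5,2):E
t=8: a0@(3,1):E a1@(5,4):SE a2@(1,0):N a3@(2,1):W a4@(0,0):NW a5@(5,3):E

2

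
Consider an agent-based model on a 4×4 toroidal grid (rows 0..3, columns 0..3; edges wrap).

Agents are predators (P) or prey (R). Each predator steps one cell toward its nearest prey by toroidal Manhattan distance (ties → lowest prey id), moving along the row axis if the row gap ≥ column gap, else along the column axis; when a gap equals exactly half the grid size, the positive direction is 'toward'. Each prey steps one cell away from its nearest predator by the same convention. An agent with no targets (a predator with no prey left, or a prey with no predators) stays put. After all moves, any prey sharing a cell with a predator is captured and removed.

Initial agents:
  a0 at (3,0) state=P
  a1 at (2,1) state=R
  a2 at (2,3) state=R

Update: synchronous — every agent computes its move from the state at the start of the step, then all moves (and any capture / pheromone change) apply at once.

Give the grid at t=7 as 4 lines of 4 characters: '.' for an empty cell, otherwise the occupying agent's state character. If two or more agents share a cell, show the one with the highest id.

P...
....
....
.R.R

t=1: a0@(2,0):P a1@(1,1):R a2@(1,3):R
t=2: a0@(1,0):P a1@(0,1):R a2@(0,3):R
t=3: a0@(0,0):P a1@(3,1):R a2@(3,3):R
t=4: a0@(3,0):P a1@(2,1):R a2@(2,3):R
t=5: a0@(2,0):P a1@(1,1):R a2@(1,3):R
t=6: a0@(1,0):P a1@(0,1):R a2@(0,3):R
t=7: a0@(0,0):P a1@(3,1):R a2@(3,3):R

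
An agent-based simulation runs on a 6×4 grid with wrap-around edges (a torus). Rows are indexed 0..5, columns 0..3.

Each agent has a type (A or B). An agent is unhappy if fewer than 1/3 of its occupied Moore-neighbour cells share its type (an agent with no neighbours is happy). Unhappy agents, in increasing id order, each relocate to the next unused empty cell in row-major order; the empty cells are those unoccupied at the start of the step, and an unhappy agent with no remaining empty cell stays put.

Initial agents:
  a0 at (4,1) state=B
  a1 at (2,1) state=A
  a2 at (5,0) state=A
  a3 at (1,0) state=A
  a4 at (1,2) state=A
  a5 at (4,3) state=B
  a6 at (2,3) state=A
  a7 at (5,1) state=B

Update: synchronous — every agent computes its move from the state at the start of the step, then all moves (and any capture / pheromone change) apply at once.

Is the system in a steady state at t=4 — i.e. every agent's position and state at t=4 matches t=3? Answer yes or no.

t=1: a0@(4,1):B a1@(2,1):A a2@(0,0):A a3@(1,0):A a4@(1,2):A a5@(0,1):B a6@(2,3):A a7@(5,1):B
t=2: a0@(4,1):B a1@(2,1):A a2@(0,0):A a3@(1,0):A a4@(1,2):A a5@(0,2):B a6@(2,3):A a7@(5,1):B
t=3: (unchanged — steady state)

yes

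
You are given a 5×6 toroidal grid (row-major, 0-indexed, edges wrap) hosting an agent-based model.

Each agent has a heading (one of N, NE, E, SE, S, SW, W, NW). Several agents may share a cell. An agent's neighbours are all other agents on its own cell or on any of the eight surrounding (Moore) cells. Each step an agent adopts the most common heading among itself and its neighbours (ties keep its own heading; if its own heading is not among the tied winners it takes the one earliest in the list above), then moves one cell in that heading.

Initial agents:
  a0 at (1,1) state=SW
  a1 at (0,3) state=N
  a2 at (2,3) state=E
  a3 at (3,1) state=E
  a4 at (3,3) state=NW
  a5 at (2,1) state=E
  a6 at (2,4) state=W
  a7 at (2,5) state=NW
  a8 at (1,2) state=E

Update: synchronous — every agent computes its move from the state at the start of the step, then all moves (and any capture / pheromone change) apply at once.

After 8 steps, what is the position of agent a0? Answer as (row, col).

(1, 3)

t=1: a0@(1,2):E a1@(4,3):N a2@(2,4):E a3@(3,2):E a4@(2,2):NW a5@(2,2):E a6@(1,3):NW a7@(1,4):NW a8@(1,3):E
t=2: a0@(1,3):E a1@(3,3):N a2@(2,5):E a3@(3,3):E a4@(2,3):E a5@(2,3):E a6@(1,4):E a7@(0,3):NW a8@(1,4):E
t=3: a0@(1,4):E a1@(3,4):E a2@(2,0):E a3@(3,4):E a4@(2,4):E a5@(2,4):E a6@(1,5):E a7@(0,4):E a8@(1,5):E
t=4: a0@(1,5):E a1@(3,5):E a2@(2,1):E a3@(3,5):E a4@(2,5):E a5@(2,5):E a6@(1,0):E a7@(0,5):E a8@(1,0):E
t=5: a0@(1,0):E a1@(3,0):E a2@(2,2):E a3@(3,0):E a4@(2,0):E a5@(2,0):E a6@(1,1):E a7@(0,0):E a8@(1,1):E
t=6: a0@(1,1):E a1@(3,1):E a2@(2,3):E a3@(3,1):E a4@(2,1):E a5@(2,1):E a6@(1,2):E a7@(0,1):E a8@(1,2):E
t=7: a0@(1,2):E a1@(3,2):E a2@(2,4):E a3@(3,2):E a4@(2,2):E a5@(2,2):E a6@(1,3):E a7@(0,2):E a8@(1,3):E
t=8: a0@(1,3):E a1@(3,3):E a2@(2,5):E a3@(3,3):E a4@(2,3):E a5@(2,3):E a6@(1,4):E a7@(0,3):E a8@(1,4):E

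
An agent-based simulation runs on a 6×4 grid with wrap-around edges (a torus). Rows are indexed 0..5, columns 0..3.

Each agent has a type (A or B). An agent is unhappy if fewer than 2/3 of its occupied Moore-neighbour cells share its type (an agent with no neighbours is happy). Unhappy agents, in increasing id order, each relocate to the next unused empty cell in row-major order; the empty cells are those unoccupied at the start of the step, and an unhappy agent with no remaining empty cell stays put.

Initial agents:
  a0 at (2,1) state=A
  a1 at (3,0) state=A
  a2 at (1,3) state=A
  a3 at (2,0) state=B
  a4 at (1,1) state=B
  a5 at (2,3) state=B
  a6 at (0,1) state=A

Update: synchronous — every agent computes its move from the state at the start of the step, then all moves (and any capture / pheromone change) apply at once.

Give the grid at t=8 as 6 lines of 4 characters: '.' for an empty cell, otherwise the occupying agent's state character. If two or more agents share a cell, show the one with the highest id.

t=1: a0@(0,0):A a1@(0,2):A a2@(0,3):A a3@(1,0):B a4@(1,2):B a5@(2,2):B a6@(3,1):A
t=2: a0@(0,1):A a1@(1,1):A a2@(1,3):A a3@(2,0):B a4@(2,1):B a5@(2,3):B a6@(3,0):A
t=3: a0@(0,1):A a1@(0,0):A a2@(0,2):A a3@(0,3):B a4@(1,0):B a5@(1,2):B a6@(2,2):A
t=4: a0@(1,1):A a1@(1,3):A a2@(2,0):A a3@(2,1):B a4@(2,3):B a5@(3,0):B a6@(3,1):A
t=5: a0@(0,0):A a1@(0,1):A a2@(0,2):A a3@(0,3):B a4@(1,0):B a5@(1,2):B a6@(2,2):A
t=6: a0@(1,1):A a1@(1,3):A a2@(2,0):A a3@(2,1):B a4@(2,3):B a5@(3,0):B a6@(3,1):A
t=7: a0@(0,0):A a1@(0,1):A a2@(0,2):A a3@(0,3):B a4@(1,0):B a5@(1,2):B a6@(2,2):A
t=8: a0@(1,1):A a1@(1,3):A a2@(2,0):A a3@(2,1):B a4@(2,3):B a5@(3,0):B a6@(3,1):A

....
.A.A
AB.B
BA..
....
....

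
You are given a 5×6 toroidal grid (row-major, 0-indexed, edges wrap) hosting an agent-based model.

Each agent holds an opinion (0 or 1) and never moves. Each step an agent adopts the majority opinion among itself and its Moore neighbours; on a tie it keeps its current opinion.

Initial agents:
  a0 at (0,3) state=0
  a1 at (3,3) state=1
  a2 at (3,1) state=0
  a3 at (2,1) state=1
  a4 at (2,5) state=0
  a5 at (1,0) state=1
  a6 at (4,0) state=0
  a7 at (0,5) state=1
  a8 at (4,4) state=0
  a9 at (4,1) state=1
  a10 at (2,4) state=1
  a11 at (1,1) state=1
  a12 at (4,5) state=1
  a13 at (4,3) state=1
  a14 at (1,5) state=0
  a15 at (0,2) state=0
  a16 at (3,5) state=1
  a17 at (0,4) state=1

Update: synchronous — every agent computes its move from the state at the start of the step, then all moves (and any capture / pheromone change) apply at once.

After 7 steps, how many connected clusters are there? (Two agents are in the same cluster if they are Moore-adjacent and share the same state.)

2

t=1: a0@(0,3):0 a1@(3,3):1 a2@(3,1):0 a3@(2,1):1 a4@(2,5):1 a5@(1,0):1 a6@(4,0):1 a7@(0,5):1 a8@(4,4):1 a9@(4,1):0 a10@(2,4):1 a11@(1,1):1 a12@(4,5):1 a13@(4,3):1 a14@(1,5):1 a15@(0,2):1 a16@(3,5):1 a17@(0,4):1
t=2: a0@(0,3):1 a1@(3,3):1 a2@(3,1):0 a3@(2,1):1 a4@(2,5):1 a5@(1,0):1 a6@(4,0):1 a7@(0,5):1 a8@(4,4):1 a9@(4,1):0 a10@(2,4):1 a11@(1,1):1 a12@(4,5):1 a13@(4,3):1 a14@(1,5):1 a15@(0,2):1 a16@(3,5):1 a17@(0,4):1
t=3: (unchanged — steady state)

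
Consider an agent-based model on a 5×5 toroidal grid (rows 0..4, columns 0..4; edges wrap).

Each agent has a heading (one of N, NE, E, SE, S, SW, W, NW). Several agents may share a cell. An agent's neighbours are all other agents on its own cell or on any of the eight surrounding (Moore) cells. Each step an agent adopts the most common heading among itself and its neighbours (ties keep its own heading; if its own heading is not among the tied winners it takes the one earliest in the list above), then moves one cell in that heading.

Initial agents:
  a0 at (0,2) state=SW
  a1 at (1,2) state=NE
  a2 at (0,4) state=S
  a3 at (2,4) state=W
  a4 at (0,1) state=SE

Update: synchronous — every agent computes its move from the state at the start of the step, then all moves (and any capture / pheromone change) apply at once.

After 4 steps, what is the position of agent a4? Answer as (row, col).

(4, 0)

t=1: a0@(1,1):SW a1@(0,3):NE a2@(1,4):S a3@(2,3):W a4@(1,2):SE
t=2: a0@(2,0):SW a1@(4,4):NE a2@(2,4):S a3@(2,2):W a4@(2,3):SE
t=3: a0@(3,4):SW a1@(3,0):NE a2@(3,4):S a3@(2,1):W a4@(3,4):SE
t=4: a0@(4,3):SW a1@(2,1):NE a2@(4,4):S a3@(2,0):W a4@(4,0):SE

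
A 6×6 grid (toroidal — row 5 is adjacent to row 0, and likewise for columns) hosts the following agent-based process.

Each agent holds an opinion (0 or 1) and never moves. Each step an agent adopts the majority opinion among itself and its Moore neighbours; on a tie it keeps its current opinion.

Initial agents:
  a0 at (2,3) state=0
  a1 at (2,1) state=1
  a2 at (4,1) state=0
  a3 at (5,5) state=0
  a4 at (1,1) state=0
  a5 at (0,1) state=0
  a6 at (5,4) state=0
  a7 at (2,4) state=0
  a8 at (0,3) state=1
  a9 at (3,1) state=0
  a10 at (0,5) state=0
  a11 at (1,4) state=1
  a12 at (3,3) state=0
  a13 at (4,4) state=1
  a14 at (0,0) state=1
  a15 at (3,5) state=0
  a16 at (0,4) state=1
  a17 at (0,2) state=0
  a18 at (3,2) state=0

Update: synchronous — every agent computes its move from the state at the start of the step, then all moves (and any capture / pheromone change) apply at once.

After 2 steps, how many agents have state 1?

3

t=1: a0@(2,3):0 a1@(2,1):0 a2@(4,1):0 a3@(5,5):0 a4@(1,1):0 a5@(0,1):0 a6@(5,4):0 a7@(2,4):0 a8@(0,3):1 a9@(3,1):0 a10@(0,5):0 a11@(1,4):1 a12@(3,3):0 a13@(4,4):0 a14@(0,0):0 a15@(3,5):0 a16@(0,4):1 a17@(0,2):0 a18@(3,2):0
t=2: (unchanged — steady state)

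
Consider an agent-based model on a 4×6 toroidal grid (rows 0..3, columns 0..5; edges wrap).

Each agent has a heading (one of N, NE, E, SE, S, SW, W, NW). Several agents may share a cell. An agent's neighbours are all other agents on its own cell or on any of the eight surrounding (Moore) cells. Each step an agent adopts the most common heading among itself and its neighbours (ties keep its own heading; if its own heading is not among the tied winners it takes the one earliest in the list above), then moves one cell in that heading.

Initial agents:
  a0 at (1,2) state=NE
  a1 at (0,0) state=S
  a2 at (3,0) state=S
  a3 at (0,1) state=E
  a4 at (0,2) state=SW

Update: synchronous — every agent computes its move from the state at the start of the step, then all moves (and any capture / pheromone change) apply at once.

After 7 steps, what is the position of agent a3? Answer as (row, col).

t=1: a0@(0,3):NE a1@(1,0):S a2@(0,0):S a3@(1,1):S a4@(1,1):SW
t=2: a0@(3,4):NE a1@(2,0):S a2@(1,0):S a3@(2,1):S a4@(2,1):S
t=3: a0@(2,5):NE a1@(3,0):S a2@(2,0):S a3@(3,1):S a4@(3,1):S
t=4: a0@(3,5):S a1@(0,0):S a2@(3,0):S a3@(0,1):S a4@(0,1):S
t=5: a0@(0,5):S a1@(1,0):S a2@(0,0):S a3@(1,1):S a4@(1,1):S
t=6: a0@(1,5):S a1@(2,0):S a2@(1,0):S a3@(2,1):S a4@(2,1):S
t=7: a0@(2,5):S a1@(3,0):S a2@(2,0):S a3@(3,1):S a4@(3,1):S

(3, 1)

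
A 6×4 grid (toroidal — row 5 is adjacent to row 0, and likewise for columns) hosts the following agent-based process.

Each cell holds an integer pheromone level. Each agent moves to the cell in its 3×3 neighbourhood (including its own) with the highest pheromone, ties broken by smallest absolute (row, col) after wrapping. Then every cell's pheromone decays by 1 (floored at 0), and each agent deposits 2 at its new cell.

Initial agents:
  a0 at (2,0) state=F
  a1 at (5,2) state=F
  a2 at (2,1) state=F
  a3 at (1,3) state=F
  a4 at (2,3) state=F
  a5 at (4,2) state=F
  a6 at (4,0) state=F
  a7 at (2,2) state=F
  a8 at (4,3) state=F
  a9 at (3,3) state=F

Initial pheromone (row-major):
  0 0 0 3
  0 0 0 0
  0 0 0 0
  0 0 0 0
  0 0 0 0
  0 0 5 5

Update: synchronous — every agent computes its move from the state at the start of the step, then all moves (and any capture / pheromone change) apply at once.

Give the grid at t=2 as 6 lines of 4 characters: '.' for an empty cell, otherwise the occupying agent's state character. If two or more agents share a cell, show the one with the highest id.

....
F...
....
....
....
..F.

t=1: a0@(1,0) a1@(5,2) a2@(1,0) a3@(0,3) a4@(1,0) a5@(5,2) a6@(5,3) a7@(1,1) a8@(5,2) a9@(2,0) | pheromone: 0 0 0 4 / 6 2 0 0 / 2 0 0 0 / 0 0 0 0 / 0 0 0 0 / 0 0 10 6
t=2: a0@(1,0) a1@(5,2) a2@(1,0) a3@(5,2) a4@(1,0) a5@(5,2) a6@(5,2) a7@(1,0) a8@(5,2) a9@(1,0) | pheromone: 0 0 0 3 / 15 1 0 0 / 1 0 0 0 / 0 0 0 0 / 0 0 0 0 / 0 0 19 5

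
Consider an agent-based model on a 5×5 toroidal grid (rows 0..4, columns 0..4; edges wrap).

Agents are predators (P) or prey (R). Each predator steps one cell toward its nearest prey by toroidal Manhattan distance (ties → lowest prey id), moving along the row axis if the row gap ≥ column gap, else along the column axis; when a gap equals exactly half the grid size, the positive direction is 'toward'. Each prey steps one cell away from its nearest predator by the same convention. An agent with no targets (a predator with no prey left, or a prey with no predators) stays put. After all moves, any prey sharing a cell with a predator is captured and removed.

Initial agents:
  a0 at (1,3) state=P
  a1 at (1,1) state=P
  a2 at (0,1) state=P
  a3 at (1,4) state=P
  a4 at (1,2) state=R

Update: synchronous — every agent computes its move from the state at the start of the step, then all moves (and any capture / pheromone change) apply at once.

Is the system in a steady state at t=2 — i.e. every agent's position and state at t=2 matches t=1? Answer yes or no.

yes

t=1: a0@(1,2):P a1@(1,2):P a2@(1,1):P a3@(1,3):P
t=2: (unchanged — steady state)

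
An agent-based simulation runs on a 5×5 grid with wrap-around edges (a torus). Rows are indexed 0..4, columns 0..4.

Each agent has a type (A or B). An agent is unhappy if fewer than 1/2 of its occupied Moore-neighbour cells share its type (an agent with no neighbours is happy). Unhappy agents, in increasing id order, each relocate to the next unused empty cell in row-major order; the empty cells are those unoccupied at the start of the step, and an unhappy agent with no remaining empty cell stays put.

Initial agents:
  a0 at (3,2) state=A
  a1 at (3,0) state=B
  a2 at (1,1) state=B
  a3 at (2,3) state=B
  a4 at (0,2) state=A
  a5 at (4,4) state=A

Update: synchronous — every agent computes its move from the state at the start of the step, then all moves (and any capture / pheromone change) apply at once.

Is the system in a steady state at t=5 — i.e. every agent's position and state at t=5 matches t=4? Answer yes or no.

t=1: a0@(0,0):A a1@(0,1):B a2@(0,3):B a3@(0,4):B a4@(1,0):A a5@(1,2):A
t=2: a0@(0,2):A a1@(1,1):B a2@(0,3):B a3@(1,3):B a4@(1,4):A a5@(2,0):A
t=3: a0@(0,0):A a1@(0,1):B a2@(0,4):B a3@(1,0):B a4@(1,2):A a5@(2,0):A
t=4: a0@(0,2):A a1@(0,3):B a2@(0,4):B a3@(1,0):B a4@(1,1):A a5@(1,3):A
t=5: a0@(0,2):A a1@(0,0):B a2@(0,4):B a3@(1,0):B a4@(1,1):A a5@(0,1):A

no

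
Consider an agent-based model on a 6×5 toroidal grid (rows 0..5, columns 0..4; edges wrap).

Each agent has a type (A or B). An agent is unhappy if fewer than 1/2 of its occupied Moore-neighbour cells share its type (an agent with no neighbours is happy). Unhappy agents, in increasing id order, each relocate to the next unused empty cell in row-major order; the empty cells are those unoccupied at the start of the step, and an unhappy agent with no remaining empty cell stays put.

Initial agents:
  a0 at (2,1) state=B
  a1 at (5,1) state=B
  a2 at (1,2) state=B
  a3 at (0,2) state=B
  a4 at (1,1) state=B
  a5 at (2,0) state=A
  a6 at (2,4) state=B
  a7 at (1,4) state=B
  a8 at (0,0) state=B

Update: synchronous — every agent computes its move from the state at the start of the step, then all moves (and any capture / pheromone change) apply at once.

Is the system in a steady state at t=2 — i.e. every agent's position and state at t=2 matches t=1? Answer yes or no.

no

t=1: a0@(2,1):B a1@(5,1):B a2@(1,2):B a3@(0,2):B a4@(1,1):B a5@(0,1):A a6@(2,4):B a7@(1,4):B a8@(0,0):B
t=2: a0@(2,1):B a1@(5,1):B a2@(1,2):B a3@(0,2):B a4@(1,1):B a5@(0,3):A a6@(2,4):B a7@(1,4):B a8@(0,0):B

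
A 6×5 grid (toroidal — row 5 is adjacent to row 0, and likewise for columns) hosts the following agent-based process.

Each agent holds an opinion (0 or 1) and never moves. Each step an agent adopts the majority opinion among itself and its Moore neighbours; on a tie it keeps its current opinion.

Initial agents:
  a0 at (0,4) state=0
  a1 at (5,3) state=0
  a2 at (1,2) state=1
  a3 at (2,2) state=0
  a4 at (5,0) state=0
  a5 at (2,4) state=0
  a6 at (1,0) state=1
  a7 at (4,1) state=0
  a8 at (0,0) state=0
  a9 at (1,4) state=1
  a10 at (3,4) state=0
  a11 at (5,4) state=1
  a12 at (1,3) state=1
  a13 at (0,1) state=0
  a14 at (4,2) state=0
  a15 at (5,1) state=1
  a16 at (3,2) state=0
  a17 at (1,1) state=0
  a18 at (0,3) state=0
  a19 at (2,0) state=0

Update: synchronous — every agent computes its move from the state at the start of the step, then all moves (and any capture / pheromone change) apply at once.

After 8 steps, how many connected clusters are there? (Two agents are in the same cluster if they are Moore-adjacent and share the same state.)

t=1: a0@(0,4):0 a1@(5,3):0 a2@(1,2):0 a3@(2,2):0 a4@(5,0):0 a5@(2,4):0 a6@(1,0):0 a7@(4,1):0 a8@(0,0):0 a9@(1,4):0 a10@(3,4):0 a11@(5,4):0 a12@(1,3):0 a13@(0,1):0 a14@(4,2):0 a15@(5,1):0 a16@(3,2):0 a17@(1,1):0 a18@(0,3):1 a19@(2,0):0
t=2: a0@(0,4):0 a1@(5,3):0 a2@(1,2):0 a3@(2,2):0 a4@(5,0):0 a5@(2,4):0 a6@(1,0):0 a7@(4,1):0 a8@(0,0):0 a9@(1,4):0 a10@(3,4):0 a11@(5,4):0 a12@(1,3):0 a13@(0,1):0 a14@(4,2):0 a15@(5,1):0 a16@(3,2):0 a17@(1,1):0 a18@(0,3):0 a19@(2,0):0
t=3: (unchanged — steady state)

1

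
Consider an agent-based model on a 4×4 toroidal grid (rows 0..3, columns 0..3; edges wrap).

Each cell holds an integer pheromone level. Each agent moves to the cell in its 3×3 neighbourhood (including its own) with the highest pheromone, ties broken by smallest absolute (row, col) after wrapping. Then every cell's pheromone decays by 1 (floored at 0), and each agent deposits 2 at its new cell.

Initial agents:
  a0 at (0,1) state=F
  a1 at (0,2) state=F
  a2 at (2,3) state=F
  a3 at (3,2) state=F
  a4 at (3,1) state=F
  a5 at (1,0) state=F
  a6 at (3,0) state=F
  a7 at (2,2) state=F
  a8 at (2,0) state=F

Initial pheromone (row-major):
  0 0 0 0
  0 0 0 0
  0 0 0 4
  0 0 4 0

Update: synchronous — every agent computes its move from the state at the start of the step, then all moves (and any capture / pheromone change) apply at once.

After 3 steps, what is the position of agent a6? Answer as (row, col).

(2, 3)

t=1: a0@(3,2) a1@(3,2) a2@(2,3) a3@(2,3) a4@(3,2) a5@(2,3) a6@(2,3) a7@(2,3) a8@(2,3) | pheromone: 0 0 0 0 / 0 0 0 0 / 0 0 0 15 / 0 0 9 0
t=2: a0@(2,3) a1@(2,3) a2@(2,3) a3@(2,3) a4@(2,3) a5@(2,3) a6@(2,3) a7@(2,3) a8@(2,3) | pheromone: 0 0 0 0 / 0 0 0 0 / 0 0 0 32 / 0 0 8 0
t=3: a0@(2,3) a1@(2,3) a2@(2,3) a3@(2,3) a4@(2,3) a5@(2,3) a6@(2,3) a7@(2,3) a8@(2,3) | pheromone: 0 0 0 0 / 0 0 0 0 / 0 0 0 49 / 0 0 7 0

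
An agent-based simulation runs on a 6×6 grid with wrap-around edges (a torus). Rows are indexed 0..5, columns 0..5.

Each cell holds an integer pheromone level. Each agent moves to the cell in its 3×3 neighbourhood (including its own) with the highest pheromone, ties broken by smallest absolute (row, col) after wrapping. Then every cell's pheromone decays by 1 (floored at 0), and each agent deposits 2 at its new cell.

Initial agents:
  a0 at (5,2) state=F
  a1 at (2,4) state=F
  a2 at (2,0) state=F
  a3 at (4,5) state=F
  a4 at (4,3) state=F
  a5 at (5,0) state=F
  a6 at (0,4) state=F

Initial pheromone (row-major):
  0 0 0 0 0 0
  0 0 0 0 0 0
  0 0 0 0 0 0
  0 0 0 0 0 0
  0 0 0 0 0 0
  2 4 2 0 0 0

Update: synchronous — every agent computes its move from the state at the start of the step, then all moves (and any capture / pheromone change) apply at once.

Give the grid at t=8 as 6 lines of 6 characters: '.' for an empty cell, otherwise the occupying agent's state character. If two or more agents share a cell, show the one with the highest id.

t=1: a0@(5,1) a1@(1,3) a2@(1,0) a3@(5,0) a4@(5,2) a5@(5,1) a6@(0,3) | pheromone: 0 0 0 2 0 0 / 2 0 0 2 0 0 / 0 0 0 0 0 0 / 0 0 0 0 0 0 / 0 0 0 0 0 0 / 3 7 3 0 0 0
t=2: a0@(5,1) a1@(0,3) a2@(1,0) a3@(5,1) a4@(5,1) a5@(5,1) a6@(5,2) | pheromone: 0 0 0 3 0 0 / 3 0 0 1 0 0 / 0 0 0 0 0 0 / 0 0 0 0 0 0 / 0 0 0 0 0 0 / 2 14 4 0 0 0
t=3: a0@(5,1) a1@(5,2) a2@(1,0) a3@(5,1) a4@(5,1) a5@(5,1) a6@(5,1) | pheromone: 0 0 0 2 0 0 / 4 0 0 0 0 0 / 0 0 0 0 0 0 / 0 0 0 0 0 0 / 0 0 0 0 0 0 / 1 23 5 0 0 0
t=4: a0@(5,1) a1@(5,1) a2@(1,0) a3@(5,1) a4@(5,1) a5@(5,1) a6@(5,1) | pheromone: 0 0 0 1 0 0 / 5 0 0 0 0 0 / 0 0 0 0 0 0 / 0 0 0 0 0 0 / 0 0 0 0 0 0 / 0 34 4 0 0 0
t=5: a0@(5,1) a1@(5,1) a2@(1,0) a3@(5,1) a4@(5,1) a5@(5,1) a6@(5,1) | pheromone: 0 0 0 0 0 0 / 6 0 0 0 0 0 / 0 0 0 0 0 0 / 0 0 0 0 0 0 / 0 0 0 0 0 0 / 0 45 3 0 0 0
t=6: a0@(5,1) a1@(5,1) a2@(1,0) a3@(5,1) a4@(5,1) a5@(5,1) a6@(5,1) | pheromone: 0 0 0 0 0 0 / 7 0 0 0 0 0 / 0 0 0 0 0 0 / 0 0 0 0 0 0 / 0 0 0 0 0 0 / 0 56 2 0 0 0
t=7: a0@(5,1) a1@(5,1) a2@(1,0) a3@(5,1) a4@(5,1) a5@(5,1) a6@(5,1) | pheromone: 0 0 0 0 0 0 / 8 0 0 0 0 0 / 0 0 0 0 0 0 / 0 0 0 0 0 0 / 0 0 0 0 0 0 / 0 67 1 0 0 0
t=8: a0@(5,1) a1@(5,1) a2@(1,0) a3@(5,1) a4@(5,1) a5@(5,1) a6@(5,1) | pheromone: 0 0 0 0 0 0 / 9 0 0 0 0 0 / 0 0 0 0 0 0 / 0 0 0 0 0 0 / 0 0 0 0 0 0 / 0 78 0 0 0 0

......
F.....
......
......
......
.F....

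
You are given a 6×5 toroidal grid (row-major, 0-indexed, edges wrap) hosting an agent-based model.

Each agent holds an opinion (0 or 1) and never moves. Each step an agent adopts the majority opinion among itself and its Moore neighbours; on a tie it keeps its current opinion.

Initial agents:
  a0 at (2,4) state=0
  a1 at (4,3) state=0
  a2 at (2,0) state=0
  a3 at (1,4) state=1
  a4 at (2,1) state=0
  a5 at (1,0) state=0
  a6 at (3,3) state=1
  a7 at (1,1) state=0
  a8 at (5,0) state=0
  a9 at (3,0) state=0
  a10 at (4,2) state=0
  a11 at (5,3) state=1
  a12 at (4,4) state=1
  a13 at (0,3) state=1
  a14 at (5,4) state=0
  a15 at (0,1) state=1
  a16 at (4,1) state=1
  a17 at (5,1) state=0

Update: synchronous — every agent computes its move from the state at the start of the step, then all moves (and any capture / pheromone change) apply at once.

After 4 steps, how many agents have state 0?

18

t=1: a0@(2,4):0 a1@(4,3):0 a2@(2,0):0 a3@(1,4):0 a4@(2,1):0 a5@(1,0):0 a6@(3,3):0 a7@(1,1):0 a8@(5,0):0 a9@(3,0):0 a10@(4,2):0 a11@(5,3):1 a12@(4,4):0 a13@(0,3):1 a14@(5,4):0 a15@(0,1):0 a16@(4,1):0 a17@(5,1):0
t=2: a0@(2,4):0 a1@(4,3):0 a2@(2,0):0 a3@(1,4):0 a4@(2,1):0 a5@(1,0):0 a6@(3,3):0 a7@(1,1):0 a8@(5,0):0 a9@(3,0):0 a10@(4,2):0 a11@(5,3):0 a12@(4,4):0 a13@(0,3):1 a14@(5,4):0 a15@(0,1):0 a16@(4,1):0 a17@(5,1):0
t=3: a0@(2,4):0 a1@(4,3):0 a2@(2,0):0 a3@(1,4):0 a4@(2,1):0 a5@(1,0):0 a6@(3,3):0 a7@(1,1):0 a8@(5,0):0 a9@(3,0):0 a10@(4,2):0 a11@(5,3):0 a12@(4,4):0 a13@(0,3):0 a14@(5,4):0 a15@(0,1):0 a16@(4,1):0 a17@(5,1):0
t=4: (unchanged — steady state)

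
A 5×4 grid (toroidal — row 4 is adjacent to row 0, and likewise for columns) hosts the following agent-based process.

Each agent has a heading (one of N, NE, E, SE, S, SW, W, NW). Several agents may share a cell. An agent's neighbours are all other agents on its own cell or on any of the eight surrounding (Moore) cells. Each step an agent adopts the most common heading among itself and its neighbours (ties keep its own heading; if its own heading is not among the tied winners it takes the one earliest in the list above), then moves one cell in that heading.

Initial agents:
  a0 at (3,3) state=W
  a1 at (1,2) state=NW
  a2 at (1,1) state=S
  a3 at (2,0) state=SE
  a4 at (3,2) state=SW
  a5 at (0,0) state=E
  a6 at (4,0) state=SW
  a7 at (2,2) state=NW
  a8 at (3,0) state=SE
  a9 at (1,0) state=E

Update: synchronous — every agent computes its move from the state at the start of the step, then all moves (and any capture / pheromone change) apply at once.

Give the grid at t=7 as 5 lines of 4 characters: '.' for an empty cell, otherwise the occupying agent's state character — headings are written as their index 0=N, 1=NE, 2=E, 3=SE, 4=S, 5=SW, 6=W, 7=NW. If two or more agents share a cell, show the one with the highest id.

...2
2.22
....
....
....

t=1: a0@(4,0):SE a1@(0,1):NW a2@(1,2):E a3@(3,1):SE a4@(4,1):SW a5@(0,1):E a6@(0,3):SW a7@(1,1):NW a8@(4,1):SE a9@(1,1):E
t=2: a0@(0,1):SE a1@(0,2):E a2@(1,3):E a3@(4,2):SE a4@(0,2):SE a5@(0,2):E a6@(1,2):SW a7@(1,2):E a8@(0,2):SE a9@(1,2):E
t=3: a0@(1,2):SE a1@(0,3):E a2@(1,0):E a3@(0,3):SE a4@(0,3):E a5@(0,3):E a6@(1,3):E a7@(1,3):E a8@(0,3):E a9@(1,3):E
t=4: a0@(1,3):E a1@(0,0):E a2@(1,1):E a3@(0,0):E a4@(0,0):E a5@(0,0):E a6@(1,0):E a7@(1,0):E a8@(0,0):E a9@(1,0):E
t=5: a0@(1,0):E a1@(0,1):E a2@(1,2):E a3@(0,1):E a4@(0,1):E a5@(0,1):E a6@(1,1):E a7@(1,1):E a8@(0,1):E a9@(1,1):E
t=6: a0@(1,1):E a1@(0,2):E a2@(1,3):E a3@(0,2):E a4@(0,2):E a5@(0,2):E a6@(1,2):E a7@(1,2):E a8@(0,2):E a9@(1,2):E
t=7: a0@(1,2):E a1@(0,3):E a2@(1,0):E a3@(0,3):E a4@(0,3):E a5@(0,3):E a6@(1,3):E a7@(1,3):E a8@(0,3):E a9@(1,3):E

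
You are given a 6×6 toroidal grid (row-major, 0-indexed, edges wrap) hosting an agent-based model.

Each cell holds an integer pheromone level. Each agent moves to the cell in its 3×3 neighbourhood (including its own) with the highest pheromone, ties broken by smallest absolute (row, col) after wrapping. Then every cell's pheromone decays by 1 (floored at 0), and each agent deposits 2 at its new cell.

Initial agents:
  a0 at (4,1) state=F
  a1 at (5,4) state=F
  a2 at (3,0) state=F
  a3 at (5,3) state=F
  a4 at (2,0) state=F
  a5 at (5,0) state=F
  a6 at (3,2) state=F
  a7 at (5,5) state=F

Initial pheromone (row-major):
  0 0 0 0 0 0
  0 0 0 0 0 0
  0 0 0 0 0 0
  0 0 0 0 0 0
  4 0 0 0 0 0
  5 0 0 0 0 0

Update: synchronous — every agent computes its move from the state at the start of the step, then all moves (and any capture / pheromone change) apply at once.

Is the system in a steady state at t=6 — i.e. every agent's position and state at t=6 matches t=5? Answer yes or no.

t=1: a0@(5,0) a1@(0,3) a2@(4,0) a3@(0,2) a4@(1,0) a5@(5,0) a6@(2,1) a7@(5,0) | pheromone: 0 0 2 2 0 0 / 2 0 0 0 0 0 / 0 2 0 0 0 0 / 0 0 0 0 0 0 / 5 0 0 0 0 0 / 10 0 0 0 0 0
t=2: a0@(5,0) a1@(0,2) a2@(5,0) a3@(0,2) a4@(1,0) a5@(5,0) a6@(1,0) a7@(5,0) | pheromone: 0 0 5 1 0 0 / 5 0 0 0 0 0 / 0 1 0 0 0 0 / 0 0 0 0 0 0 / 4 0 0 0 0 0 / 17 0 0 0 0 0
t=3: a0@(5,0) a1@(0,2) a2@(5,0) a3@(0,2) a4@(1,0) a5@(5,0) a6@(1,0) a7@(5,0) | pheromone: 0 0 8 0 0 0 / 8 0 0 0 0 0 / 0 0 0 0 0 0 / 0 0 0 0 0 0 / 3 0 0 0 0 0 / 24 0 0 0 0 0
t=4: a0@(5,0) a1@(0,2) a2@(5,0) a3@(0,2) a4@(1,0) a5@(5,0) a6@(1,0) a7@(5,0) | pheromone: 0 0 11 0 0 0 / 11 0 0 0 0 0 / 0 0 0 0 0 0 / 0 0 0 0 0 0 / 2 0 0 0 0 0 / 31 0 0 0 0 0
t=5: a0@(5,0) a1@(0,2) a2@(5,0) a3@(0,2) a4@(1,0) a5@(5,0) a6@(1,0) a7@(5,0) | pheromone: 0 0 14 0 0 0 / 14 0 0 0 0 0 / 0 0 0 0 0 0 / 0 0 0 0 0 0 / 1 0 0 0 0 0 / 38 0 0 0 0 0
t=6: a0@(5,0) a1@(0,2) a2@(5,0) a3@(0,2) a4@(1,0) a5@(5,0) a6@(1,0) a7@(5,0) | pheromone: 0 0 17 0 0 0 / 17 0 0 0 0 0 / 0 0 0 0 0 0 / 0 0 0 0 0 0 / 0 0 0 0 0 0 / 45 0 0 0 0 0

yes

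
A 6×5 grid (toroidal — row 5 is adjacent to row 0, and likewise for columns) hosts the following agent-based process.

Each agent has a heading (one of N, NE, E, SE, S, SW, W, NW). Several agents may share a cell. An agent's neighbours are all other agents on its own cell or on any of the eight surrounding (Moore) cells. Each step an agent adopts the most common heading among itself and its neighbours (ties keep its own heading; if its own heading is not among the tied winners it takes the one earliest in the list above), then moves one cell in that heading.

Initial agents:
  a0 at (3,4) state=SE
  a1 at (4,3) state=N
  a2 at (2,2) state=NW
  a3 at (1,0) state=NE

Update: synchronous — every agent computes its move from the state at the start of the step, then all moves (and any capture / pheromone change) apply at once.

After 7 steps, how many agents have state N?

t=1: a0@(4,0):SE a1@(3,3):N a2@(1,1):NW a3@(0,1):NE
t=2: a0@(5,1):SE a1@(2,3):N a2@(0,0):NW a3@(5,2):NE
t=3: a0@(0,2):SE a1@(1,3):N a2@(5,4):NW a3@(4,3):NE
t=4: a0@(1,3):SE a1@(0,3):N a2@(4,3):NW a3@(3,4):NE
t=5: a0@(2,4):SE a1@(5,3):N a2@(3,2):NW a3@(2,0):NE
t=6: a0@(3,0):SE a1@(4,3):N a2@(2,1):NW a3@(1,1):NE
t=7: a0@(4,1):SE a1@(3,3):N a2@(1,0):NW a3@(0,2):NE

1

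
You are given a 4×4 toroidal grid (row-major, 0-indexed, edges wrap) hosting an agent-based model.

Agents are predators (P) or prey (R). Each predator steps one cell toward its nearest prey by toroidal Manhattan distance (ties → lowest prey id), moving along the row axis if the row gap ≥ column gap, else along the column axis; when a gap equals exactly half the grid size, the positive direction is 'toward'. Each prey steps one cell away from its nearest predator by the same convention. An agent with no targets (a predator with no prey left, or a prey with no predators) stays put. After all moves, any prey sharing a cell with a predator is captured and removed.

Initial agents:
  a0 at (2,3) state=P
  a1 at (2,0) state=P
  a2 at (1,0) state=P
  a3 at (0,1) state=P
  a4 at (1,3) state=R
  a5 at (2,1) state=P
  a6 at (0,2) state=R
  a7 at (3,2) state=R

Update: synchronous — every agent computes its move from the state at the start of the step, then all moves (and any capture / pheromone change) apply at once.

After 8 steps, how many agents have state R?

t=1: a0@(1,3):P a1@(1,0):P a2@(1,3):P a3@(0,2):P a4@(0,3):R a5@(3,1):P a6@(0,3):R
t=2: a0@(0,3):P a1@(0,0):P a2@(0,3):P a3@(0,3):P a4@(3,3):R a5@(3,2):P a6@(3,3):R
t=3: a0@(3,3):P a1@(3,0):P a2@(3,3):P a3@(3,3):P a4@(2,3):R a5@(3,3):P a6@(2,3):R
t=4: a0@(2,3):P a1@(2,0):P a2@(2,3):P a3@(2,3):P a4@(1,3):R a5@(2,3):P a6@(1,3):R
t=5: a0@(1,3):P a1@(1,0):P a2@(1,3):P a3@(1,3):P a4@(0,3):R a5@(1,3):P a6@(0,3):R
t=6: a0@(0,3):P a1@(0,0):P a2@(0,3):P a3@(0,3):P a4@(3,3):R a5@(0,3):P a6@(3,3):R
t=7: a0@(3,3):P a1@(3,0):P a2@(3,3):P a3@(3,3):P a4@(2,3):R a5@(3,3):P a6@(2,3):R
t=8: a0@(2,3):P a1@(2,0):P a2@(2,3):P a3@(2,3):P a4@(1,3):R a5@(2,3):P a6@(1,3):R

2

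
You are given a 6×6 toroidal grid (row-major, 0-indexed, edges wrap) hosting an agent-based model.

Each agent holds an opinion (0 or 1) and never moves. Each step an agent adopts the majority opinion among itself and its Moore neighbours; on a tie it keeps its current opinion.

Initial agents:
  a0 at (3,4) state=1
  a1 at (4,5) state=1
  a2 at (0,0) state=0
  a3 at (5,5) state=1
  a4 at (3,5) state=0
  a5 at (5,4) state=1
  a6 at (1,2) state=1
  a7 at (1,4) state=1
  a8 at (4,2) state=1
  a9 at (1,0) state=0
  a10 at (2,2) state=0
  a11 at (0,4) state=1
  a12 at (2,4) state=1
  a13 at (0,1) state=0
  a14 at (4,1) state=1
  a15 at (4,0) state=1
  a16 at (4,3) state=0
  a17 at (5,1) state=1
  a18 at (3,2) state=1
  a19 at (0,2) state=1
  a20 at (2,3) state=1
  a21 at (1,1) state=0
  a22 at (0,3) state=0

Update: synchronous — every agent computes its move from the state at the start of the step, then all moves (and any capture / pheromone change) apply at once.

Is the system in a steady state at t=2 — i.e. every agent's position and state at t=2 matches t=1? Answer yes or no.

no

t=1: a0@(3,4):1 a1@(4,5):1 a2@(0,0):0 a3@(5,5):1 a4@(3,5):1 a5@(5,4):1 a6@(1,2):0 a7@(1,4):1 a8@(4,2):1 a9@(1,0):0 a10@(2,2):1 a11@(0,4):1 a12@(2,4):1 a13@(0,1):0 a14@(4,1):1 a15@(4,0):1 a16@(4,3):1 a17@(5,1):1 a18@(3,2):1 a19@(0,2):1 a20@(2,3):1 a21@(1,1):0 a22@(0,3):1
t=2: a0@(3,4):1 a1@(4,5):1 a2@(0,0):0 a3@(5,5):1 a4@(3,5):1 a5@(5,4):1 a6@(1,2):1 a7@(1,4):1 a8@(4,2):1 a9@(1,0):0 a10@(2,2):1 a11@(0,4):1 a12@(2,4):1 a13@(0,1):0 a14@(4,1):1 a15@(4,0):1 a16@(4,3):1 a17@(5,1):1 a18@(3,2):1 a19@(0,2):1 a20@(2,3):1 a21@(1,1):0 a22@(0,3):1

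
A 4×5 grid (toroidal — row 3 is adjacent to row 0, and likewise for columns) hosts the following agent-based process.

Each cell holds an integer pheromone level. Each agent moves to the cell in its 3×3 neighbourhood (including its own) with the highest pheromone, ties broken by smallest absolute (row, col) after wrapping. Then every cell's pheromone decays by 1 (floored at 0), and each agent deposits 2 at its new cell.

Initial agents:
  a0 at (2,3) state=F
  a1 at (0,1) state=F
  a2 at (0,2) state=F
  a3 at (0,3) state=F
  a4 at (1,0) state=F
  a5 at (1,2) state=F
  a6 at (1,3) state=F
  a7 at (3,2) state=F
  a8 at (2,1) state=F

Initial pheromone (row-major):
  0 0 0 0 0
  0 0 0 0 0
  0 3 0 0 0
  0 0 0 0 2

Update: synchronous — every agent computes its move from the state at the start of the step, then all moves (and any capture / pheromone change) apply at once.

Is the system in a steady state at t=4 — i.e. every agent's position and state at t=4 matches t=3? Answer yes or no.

t=1: a0@(3,4) a1@(0,0) a2@(0,1) a3@(3,4) a4@(2,1) a5@(2,1) a6@(0,2) a7@(2,1) a8@(2,1) | pheromone: 2 2 2 0 0 / 0 0 0 0 0 / 0 10 0 0 0 / 0 0 0 0 5
t=2: a0@(3,4) a1@(3,4) a2@(0,0) a3@(3,4) a4@(2,1) a5@(2,1) a6@(0,1) a7@(2,1) a8@(2,1) | pheromone: 3 3 1 0 0 / 0 0 0 0 0 / 0 17 0 0 0 / 0 0 0 0 10
t=3: a0@(3,4) a1@(3,4) a2@(3,4) a3@(3,4) a4@(2,1) a5@(2,1) a6@(0,0) a7@(2,1) a8@(2,1) | pheromone: 4 2 0 0 0 / 0 0 0 0 0 / 0 24 0 0 0 / 0 0 0 0 17
t=4: a0@(3,4) a1@(3,4) a2@(3,4) a3@(3,4) a4@(2,1) a5@(2,1) a6@(3,4) a7@(2,1) a8@(2,1) | pheromone: 3 1 0 0 0 / 0 0 0 0 0 / 0 31 0 0 0 / 0 0 0 0 26

no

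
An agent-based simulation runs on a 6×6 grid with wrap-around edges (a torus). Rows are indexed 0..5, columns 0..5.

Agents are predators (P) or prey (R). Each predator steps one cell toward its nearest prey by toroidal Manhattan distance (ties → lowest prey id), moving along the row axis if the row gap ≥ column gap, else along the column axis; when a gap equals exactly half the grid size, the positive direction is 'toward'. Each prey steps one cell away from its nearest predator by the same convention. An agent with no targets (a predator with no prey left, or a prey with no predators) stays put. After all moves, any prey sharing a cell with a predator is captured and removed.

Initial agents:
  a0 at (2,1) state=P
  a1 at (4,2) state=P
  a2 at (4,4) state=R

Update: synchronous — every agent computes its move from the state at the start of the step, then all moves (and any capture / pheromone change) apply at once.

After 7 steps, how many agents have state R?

t=1: a0@(2,2):P a1@(4,3):P a2@(4,5):R
t=2: a0@(2,3):P a1@(4,4):P a2@(4,0):R
t=3: a0@(2,4):P a1@(4,5):P a2@(4,1):R
t=4: a0@(2,5):P a1@(4,0):P a2@(4,2):R
t=5: a0@(2,0):P a1@(4,1):P a2@(4,3):R
t=6: a0@(2,1):P a1@(4,2):P a2@(4,4):R
t=7: a0@(2,2):P a1@(4,3):P a2@(4,5):R

1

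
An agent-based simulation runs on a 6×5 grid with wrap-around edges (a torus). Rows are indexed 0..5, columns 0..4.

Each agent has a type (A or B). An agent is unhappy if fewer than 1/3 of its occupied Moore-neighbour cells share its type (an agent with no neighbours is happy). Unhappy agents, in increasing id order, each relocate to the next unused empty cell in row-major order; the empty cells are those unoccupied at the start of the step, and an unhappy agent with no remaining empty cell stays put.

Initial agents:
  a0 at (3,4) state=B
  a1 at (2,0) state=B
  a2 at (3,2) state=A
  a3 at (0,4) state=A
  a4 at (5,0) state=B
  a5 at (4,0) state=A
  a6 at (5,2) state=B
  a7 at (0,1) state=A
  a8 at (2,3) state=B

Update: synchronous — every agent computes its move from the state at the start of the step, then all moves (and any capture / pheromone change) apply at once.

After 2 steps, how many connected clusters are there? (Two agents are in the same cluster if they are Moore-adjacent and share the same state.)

t=1: a0@(3,4):B a1@(2,0):B a2@(0,0):A a3@(0,2):A a4@(0,3):B a5@(1,0):A a6@(1,1):B a7@(1,2):A a8@(2,3):B
t=2: a0@(3,4):B a1@(2,0):B a2@(0,0):A a3@(0,2):A a4@(0,1):B a5@(1,0):A a6@(0,4):B a7@(1,3):A a8@(2,3):B

5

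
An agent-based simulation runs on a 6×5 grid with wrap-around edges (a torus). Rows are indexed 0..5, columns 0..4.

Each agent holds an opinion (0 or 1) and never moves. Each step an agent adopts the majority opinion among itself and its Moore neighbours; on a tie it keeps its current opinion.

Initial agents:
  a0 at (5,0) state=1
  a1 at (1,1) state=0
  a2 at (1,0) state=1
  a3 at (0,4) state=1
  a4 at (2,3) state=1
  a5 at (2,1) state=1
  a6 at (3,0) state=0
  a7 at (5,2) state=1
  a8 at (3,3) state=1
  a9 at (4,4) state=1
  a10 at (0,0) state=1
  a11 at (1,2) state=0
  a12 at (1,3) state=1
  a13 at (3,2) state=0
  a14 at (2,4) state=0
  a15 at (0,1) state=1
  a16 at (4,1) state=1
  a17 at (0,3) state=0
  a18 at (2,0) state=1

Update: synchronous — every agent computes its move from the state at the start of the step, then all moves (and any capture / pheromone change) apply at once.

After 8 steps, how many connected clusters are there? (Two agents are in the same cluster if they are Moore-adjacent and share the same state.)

t=1: a0@(5,0):1 a1@(1,1):1 a2@(1,0):1 a3@(0,4):1 a4@(2,3):1 a5@(2,1):0 a6@(3,0):1 a7@(5,2):1 a8@(3,3):1 a9@(4,4):1 a10@(0,0):1 a11@(1,2):1 a12@(1,3):1 a13@(3,2):1 a14@(2,4):1 a15@(0,1):1 a16@(4,1):1 a17@(0,3):1 a18@(2,0):1
t=2: a0@(5,0):1 a1@(1,1):1 a2@(1,0):1 a3@(0,4):1 a4@(2,3):1 a5@(2,1):1 a6@(3,0):1 a7@(5,2):1 a8@(3,3):1 a9@(4,4):1 a10@(0,0):1 a11@(1,2):1 a12@(1,3):1 a13@(3,2):1 a14@(2,4):1 a15@(0,1):1 a16@(4,1):1 a17@(0,3):1 a18@(2,0):1
t=3: (unchanged — steady state)

1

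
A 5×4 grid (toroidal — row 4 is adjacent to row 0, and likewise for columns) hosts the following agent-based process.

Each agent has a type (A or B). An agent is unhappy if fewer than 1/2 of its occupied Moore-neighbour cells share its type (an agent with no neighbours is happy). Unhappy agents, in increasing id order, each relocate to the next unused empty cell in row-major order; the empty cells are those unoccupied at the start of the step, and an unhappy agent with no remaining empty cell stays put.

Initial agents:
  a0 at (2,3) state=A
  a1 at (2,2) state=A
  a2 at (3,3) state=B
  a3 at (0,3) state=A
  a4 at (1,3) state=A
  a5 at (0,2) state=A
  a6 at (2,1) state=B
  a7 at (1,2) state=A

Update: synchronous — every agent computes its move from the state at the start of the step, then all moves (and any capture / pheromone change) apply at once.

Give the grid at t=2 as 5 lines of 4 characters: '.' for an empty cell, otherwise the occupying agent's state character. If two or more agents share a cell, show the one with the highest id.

t=1: a0@(2,3):A a1@(2,2):A a2@(0,0):B a3@(0,3):A a4@(1,3):A a5@(0,2):A a6@(0,1):B a7@(1,2):A
t=2: a0@(2,3):A a1@(2,2):A a2@(1,0):B a3@(0,3):A a4@(1,3):A a5@(0,2):A a6@(1,1):B a7@(1,2):A

..AA
BBAA
..AA
....
....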